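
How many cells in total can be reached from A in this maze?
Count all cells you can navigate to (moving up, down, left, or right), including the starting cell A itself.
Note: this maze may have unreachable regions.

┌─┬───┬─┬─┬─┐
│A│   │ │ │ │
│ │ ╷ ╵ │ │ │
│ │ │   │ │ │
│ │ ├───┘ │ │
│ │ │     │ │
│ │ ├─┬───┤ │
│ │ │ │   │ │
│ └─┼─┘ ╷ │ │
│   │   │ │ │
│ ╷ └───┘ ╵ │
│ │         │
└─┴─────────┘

Using BFS/flood-fill to find all reachable cells from A:
Maze size: 6 × 6 = 36 total cells
14 cell(s) are walled off and cannot be reached from A.
Reachable cells: 22

Reachable region (· marks reachable cells):

┌─┬───┬─┬─┬─┐
│A│   │ │ │·│
│ │ ╷ ╵ │ │ │
│·│ │   │ │·│
│ │ ├───┘ │ │
│·│ │     │·│
│ │ ├─┬───┤ │
│·│ │ │· ·│·│
│ └─┼─┘ ╷ │ │
│· ·│· ·│·│·│
│ ╷ └───┘ ╵ │
│·│· · · · ·│
└─┴─────────┘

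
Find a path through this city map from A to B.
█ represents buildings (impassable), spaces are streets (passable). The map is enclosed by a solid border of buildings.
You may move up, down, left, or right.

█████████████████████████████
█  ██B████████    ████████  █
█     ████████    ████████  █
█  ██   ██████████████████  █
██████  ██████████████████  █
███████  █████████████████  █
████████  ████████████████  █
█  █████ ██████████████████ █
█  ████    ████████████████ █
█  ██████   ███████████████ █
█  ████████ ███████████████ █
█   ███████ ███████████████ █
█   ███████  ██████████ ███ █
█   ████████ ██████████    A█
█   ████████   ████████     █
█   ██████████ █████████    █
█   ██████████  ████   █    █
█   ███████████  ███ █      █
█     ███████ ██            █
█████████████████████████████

Finding the shortest path from A to B:
Movement: cardinal only
Path length: 44 steps
Directions: down → down → down → down → down → left → left → left → left → left → left → left → left → left → left → left → up → left → up → left → up → up → left → left → up → up → left → up → up → up → left → up → left → left → up → up → up → left → up → up → left → left → up → up

Solution:

█████████████████████████████
█  ██B████████    ████████  █
█    ↑████████    ████████  █
█  ██↑←↰██████████████████  █
██████ ↑██████████████████  █
███████↑↰█████████████████  █
████████↑ ████████████████  █
█  █████↑██████████████████ █
█  ████ ↑←↰████████████████ █
█  ██████ ↑↰███████████████ █
█  ████████↑███████████████ █
█   ███████↑███████████████ █
█   ███████↑↰██████████ ███ █
█   ████████↑██████████    A█
█   ████████↑←↰████████    ↓█
█   ██████████↑█████████   ↓█
█   ██████████↑↰████   █   ↓█
█   ███████████↑↰███ █     ↓█
█     ███████ ██↑←←←←←←←←←←↲█
█████████████████████████████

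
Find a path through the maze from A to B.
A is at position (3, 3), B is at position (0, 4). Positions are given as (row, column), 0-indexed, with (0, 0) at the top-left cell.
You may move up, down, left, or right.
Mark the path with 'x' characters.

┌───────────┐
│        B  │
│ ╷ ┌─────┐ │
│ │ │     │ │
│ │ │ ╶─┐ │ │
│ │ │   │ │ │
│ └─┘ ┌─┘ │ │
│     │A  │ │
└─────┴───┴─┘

Finding the shortest path from (3, 3) to (0, 4):
Path length: 16 steps
Directions: right → up → up → left → left → down → down → left → left → up → up → up → right → right → right → right

Solution:

┌───────────┐
│x x x x B  │
│ ╷ ┌─────┐ │
│x│ │x x x│ │
│ │ │ ╶─┐ │ │
│x│ │x  │x│ │
│ └─┘ ┌─┘ │ │
│x x x│A x│ │
└─────┴───┴─┘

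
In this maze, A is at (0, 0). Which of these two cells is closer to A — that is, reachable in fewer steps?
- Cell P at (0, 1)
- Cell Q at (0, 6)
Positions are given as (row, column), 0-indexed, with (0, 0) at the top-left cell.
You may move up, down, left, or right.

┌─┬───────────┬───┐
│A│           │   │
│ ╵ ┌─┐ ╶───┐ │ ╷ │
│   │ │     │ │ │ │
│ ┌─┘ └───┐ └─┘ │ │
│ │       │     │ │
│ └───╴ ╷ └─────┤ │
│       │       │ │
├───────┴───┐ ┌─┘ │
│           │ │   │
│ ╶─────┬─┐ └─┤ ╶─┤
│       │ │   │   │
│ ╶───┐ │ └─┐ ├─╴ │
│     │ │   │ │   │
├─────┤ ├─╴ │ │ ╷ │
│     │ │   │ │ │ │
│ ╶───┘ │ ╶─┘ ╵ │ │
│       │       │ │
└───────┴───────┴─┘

Shortest path A → P at (0, 1): 3 steps
Shortest path A → Q at (0, 6): 8 steps

P is closer (3 steps vs 8 steps).

Path to P:

┌─┬───────────┬───┐
│A│P          │   │
│ ╵ ┌─┐ ╶───┐ │ ╷ │
│↳ ↑│ │     │ │ │ │
│ ┌─┘ └───┐ └─┘ │ │
│ │       │     │ │
│ └───╴ ╷ └─────┤ │
│       │       │ │
├───────┴───┐ ┌─┘ │
│           │ │   │
│ ╶─────┬─┐ └─┤ ╶─┤
│       │ │   │   │
│ ╶───┐ │ └─┐ ├─╴ │
│     │ │   │ │   │
├─────┤ ├─╴ │ │ ╷ │
│     │ │   │ │ │ │
│ ╶───┘ │ ╶─┘ ╵ │ │
│       │       │ │
└───────┴───────┴─┘

Path to Q:

┌─┬───────────┬───┐
│A│↱ → → → → Q│   │
│ ╵ ┌─┐ ╶───┐ │ ╷ │
│↳ ↑│ │     │ │ │ │
│ ┌─┘ └───┐ └─┘ │ │
│ │       │     │ │
│ └───╴ ╷ └─────┤ │
│       │       │ │
├───────┴───┐ ┌─┘ │
│           │ │   │
│ ╶─────┬─┐ └─┤ ╶─┤
│       │ │   │   │
│ ╶───┐ │ └─┐ ├─╴ │
│     │ │   │ │   │
├─────┤ ├─╴ │ │ ╷ │
│     │ │   │ │ │ │
│ ╶───┘ │ ╶─┘ ╵ │ │
│       │       │ │
└───────┴───────┴─┘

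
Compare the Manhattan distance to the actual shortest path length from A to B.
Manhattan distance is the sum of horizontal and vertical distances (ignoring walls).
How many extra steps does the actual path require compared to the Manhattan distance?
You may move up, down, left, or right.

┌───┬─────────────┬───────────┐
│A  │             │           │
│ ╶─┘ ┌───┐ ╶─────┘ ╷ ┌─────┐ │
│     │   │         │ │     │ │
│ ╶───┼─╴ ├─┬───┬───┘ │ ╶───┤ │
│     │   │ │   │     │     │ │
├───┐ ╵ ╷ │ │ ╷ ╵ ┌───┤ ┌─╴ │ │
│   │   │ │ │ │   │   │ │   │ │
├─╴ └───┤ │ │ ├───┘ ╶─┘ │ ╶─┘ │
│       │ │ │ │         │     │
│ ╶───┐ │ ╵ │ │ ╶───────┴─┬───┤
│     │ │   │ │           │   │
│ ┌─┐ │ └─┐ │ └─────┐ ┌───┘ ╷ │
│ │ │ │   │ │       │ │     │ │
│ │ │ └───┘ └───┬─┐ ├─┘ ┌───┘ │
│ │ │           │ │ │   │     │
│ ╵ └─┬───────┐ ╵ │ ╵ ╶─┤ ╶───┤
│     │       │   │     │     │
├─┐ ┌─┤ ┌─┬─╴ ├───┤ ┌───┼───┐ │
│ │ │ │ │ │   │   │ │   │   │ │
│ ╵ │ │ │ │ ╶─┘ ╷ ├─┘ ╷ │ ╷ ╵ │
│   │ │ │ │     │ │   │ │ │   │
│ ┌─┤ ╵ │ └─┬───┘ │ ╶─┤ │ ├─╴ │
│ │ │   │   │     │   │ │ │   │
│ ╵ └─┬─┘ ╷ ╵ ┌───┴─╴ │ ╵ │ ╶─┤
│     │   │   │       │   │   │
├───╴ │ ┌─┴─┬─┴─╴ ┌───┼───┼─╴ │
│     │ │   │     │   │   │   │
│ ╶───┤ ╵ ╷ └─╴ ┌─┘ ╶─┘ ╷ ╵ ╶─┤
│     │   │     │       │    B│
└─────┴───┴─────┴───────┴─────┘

Manhattan distance: |14 - 0| + |14 - 0| = 28
Actual path length: 56
Extra steps: 56 - 28 = 28

Solution:

┌───┬─────────────┬───────────┐
│A  │↱ → → ↓      │↱ ↓        │
│ ╶─┘ ┌───┐ ╶─────┘ ╷ ┌─────┐ │
│↳ → ↑│   │↳ → → → ↑│↓│     │ │
│ ╶───┼─╴ ├─┬───┬───┘ │ ╶───┤ │
│     │   │ │↓ ↰│↓ ← ↲│     │ │
├───┐ ╵ ╷ │ │ ╷ ╵ ┌───┤ ┌─╴ │ │
│   │   │ │ │↓│↑ ↲│   │ │   │ │
├─╴ └───┤ │ │ ├───┘ ╶─┘ │ ╶─┘ │
│       │ │ │↓│         │     │
│ ╶───┐ │ ╵ │ │ ╶───────┴─┬───┤
│     │ │   │↓│           │↱ ↓│
│ ┌─┐ │ └─┐ │ └─────┐ ┌───┘ ╷ │
│ │ │ │   │ │↳ → → ↓│ │↱ → ↑│↓│
│ │ │ └───┘ └───┬─┐ ├─┘ ┌───┘ │
│ │ │           │ │↓│↱ ↑│↓ ← ↲│
│ ╵ └─┬───────┐ ╵ │ ╵ ╶─┤ ╶───┤
│     │       │   │↳ ↑  │↳ → ↓│
├─┐ ┌─┤ ┌─┬─╴ ├───┤ ┌───┼───┐ │
│ │ │ │ │ │   │   │ │   │   │↓│
│ ╵ │ │ │ │ ╶─┘ ╷ ├─┘ ╷ │ ╷ ╵ │
│   │ │ │ │     │ │   │ │ │  ↓│
│ ┌─┤ ╵ │ └─┬───┘ │ ╶─┤ │ ├─╴ │
│ │ │   │   │     │   │ │ │↓ ↲│
│ ╵ └─┬─┘ ╷ ╵ ┌───┴─╴ │ ╵ │ ╶─┤
│     │   │   │       │   │↳ ↓│
├───╴ │ ┌─┴─┬─┴─╴ ┌───┼───┼─╴ │
│     │ │   │     │   │   │↓ ↲│
│ ╶───┤ ╵ ╷ └─╴ ┌─┘ ╶─┘ ╷ ╵ ╶─┤
│     │   │     │       │  ↳ B│
└─────┴───┴─────┴───────┴─────┘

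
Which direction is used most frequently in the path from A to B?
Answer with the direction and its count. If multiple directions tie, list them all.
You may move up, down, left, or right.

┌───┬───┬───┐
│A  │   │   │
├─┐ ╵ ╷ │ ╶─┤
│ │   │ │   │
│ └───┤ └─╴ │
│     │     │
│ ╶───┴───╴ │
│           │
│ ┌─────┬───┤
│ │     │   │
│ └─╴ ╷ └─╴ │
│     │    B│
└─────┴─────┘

Directions: right, down, right, up, right, down, down, right, right, down, left, left, left, left, left, down, down, right, right, up, right, down, right, right
Counts: {'right': 10, 'down': 7, 'up': 2, 'left': 5}
Most common: right (10 times)

Solution:

┌───┬───┬───┐
│A ↓│↱ ↓│   │
├─┐ ╵ ╷ │ ╶─┤
│ │↳ ↑│↓│   │
│ └───┤ └─╴ │
│     │↳ → ↓│
│ ╶───┴───╴ │
│↓ ← ← ← ← ↲│
│ ┌─────┬───┤
│↓│  ↱ ↓│   │
│ └─╴ ╷ └─╴ │
│↳ → ↑│↳ → B│
└─────┴─────┘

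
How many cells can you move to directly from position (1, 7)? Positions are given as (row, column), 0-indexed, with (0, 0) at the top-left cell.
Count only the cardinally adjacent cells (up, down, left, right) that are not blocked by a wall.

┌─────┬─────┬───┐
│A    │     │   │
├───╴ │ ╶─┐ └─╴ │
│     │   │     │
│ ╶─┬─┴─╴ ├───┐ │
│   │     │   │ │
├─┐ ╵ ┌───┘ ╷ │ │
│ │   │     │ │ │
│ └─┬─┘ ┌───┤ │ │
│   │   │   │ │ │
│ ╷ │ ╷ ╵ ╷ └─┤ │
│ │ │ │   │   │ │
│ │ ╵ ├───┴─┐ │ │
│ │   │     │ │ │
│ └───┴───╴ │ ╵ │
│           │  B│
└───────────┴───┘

Checking passable neighbors of (1, 7):
Neighbors: (0, 7), (2, 7), (1, 6)
Count: 3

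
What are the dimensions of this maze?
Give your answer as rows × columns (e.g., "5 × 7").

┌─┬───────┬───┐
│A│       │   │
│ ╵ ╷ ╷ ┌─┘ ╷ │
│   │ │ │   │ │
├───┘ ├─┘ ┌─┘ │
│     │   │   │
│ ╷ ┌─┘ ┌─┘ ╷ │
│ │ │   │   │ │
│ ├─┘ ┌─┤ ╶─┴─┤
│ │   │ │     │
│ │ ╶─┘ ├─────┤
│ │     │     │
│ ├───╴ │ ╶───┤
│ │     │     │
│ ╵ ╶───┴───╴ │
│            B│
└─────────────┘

Counting the maze dimensions:
Rows (vertical): 8
Columns (horizontal): 7
Dimensions: 8 × 7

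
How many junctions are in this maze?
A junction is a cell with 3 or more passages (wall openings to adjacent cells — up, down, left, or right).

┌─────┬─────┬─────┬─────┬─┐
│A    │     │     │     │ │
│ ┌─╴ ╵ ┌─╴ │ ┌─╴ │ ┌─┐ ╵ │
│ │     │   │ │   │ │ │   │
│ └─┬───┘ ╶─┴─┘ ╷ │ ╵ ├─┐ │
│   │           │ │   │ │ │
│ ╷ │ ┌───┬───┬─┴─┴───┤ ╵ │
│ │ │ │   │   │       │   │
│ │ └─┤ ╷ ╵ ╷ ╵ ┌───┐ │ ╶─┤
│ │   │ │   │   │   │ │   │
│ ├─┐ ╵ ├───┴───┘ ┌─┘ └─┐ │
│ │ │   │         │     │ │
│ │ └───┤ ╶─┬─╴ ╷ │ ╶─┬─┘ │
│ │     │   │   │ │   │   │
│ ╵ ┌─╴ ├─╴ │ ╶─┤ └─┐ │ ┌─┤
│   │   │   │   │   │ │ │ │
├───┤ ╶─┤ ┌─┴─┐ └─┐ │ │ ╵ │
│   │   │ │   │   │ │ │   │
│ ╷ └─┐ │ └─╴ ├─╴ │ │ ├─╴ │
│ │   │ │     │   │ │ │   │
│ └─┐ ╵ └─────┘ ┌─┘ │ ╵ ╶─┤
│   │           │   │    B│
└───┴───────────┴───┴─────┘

Checking each cell for number of passages:

Junctions found (3+ passages):
  (1, 2): 3 passages
  (1, 8): 3 passages
  (1, 12): 3 passages
  (2, 0): 3 passages
  (2, 4): 3 passages
  (3, 11): 3 passages
  (5, 7): 3 passages
  (5, 8): 3 passages
  (5, 10): 3 passages
  (6, 1): 3 passages
  (8, 12): 3 passages
  (10, 3): 3 passages
  (10, 11): 3 passages
Total junctions: 13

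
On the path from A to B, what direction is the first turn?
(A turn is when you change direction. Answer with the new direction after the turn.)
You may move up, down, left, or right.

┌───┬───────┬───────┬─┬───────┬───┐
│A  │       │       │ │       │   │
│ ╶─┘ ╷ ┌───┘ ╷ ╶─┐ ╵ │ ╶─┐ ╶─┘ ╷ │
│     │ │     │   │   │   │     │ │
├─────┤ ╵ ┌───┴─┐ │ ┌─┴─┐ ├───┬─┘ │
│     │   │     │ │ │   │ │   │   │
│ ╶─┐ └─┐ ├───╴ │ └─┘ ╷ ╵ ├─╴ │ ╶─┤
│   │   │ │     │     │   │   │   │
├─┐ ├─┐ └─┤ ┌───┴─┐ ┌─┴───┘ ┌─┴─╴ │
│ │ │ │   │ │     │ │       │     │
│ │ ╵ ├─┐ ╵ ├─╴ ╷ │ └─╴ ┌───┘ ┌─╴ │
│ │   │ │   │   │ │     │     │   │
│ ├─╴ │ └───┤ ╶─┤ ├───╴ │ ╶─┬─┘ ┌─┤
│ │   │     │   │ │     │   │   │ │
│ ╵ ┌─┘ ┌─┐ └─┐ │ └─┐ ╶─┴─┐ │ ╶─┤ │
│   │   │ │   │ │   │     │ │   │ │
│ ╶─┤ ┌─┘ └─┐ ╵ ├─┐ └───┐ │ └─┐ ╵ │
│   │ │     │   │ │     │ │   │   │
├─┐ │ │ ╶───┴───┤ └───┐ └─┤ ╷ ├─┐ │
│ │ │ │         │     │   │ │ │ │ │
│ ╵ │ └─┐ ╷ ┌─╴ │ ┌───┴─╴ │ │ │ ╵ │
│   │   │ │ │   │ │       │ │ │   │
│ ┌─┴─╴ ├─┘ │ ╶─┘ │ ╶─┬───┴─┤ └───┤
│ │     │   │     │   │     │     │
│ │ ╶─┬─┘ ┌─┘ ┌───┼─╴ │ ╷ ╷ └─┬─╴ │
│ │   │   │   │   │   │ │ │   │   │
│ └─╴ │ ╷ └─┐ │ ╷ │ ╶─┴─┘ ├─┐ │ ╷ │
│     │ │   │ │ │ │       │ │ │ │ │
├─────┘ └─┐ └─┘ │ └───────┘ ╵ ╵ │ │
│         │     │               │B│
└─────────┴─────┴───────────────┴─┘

Directions: down, right, right, up, right, down, down, right, up, right, right, up, right, down, right, down, down, right, right, up, right, down, right, up, up, left, up, right, right, down, right, right, up, right, down, down, left, down, right, down, left, left, down, left, left, down, right, down, down, right, down, down, down, right, right, down, down, down
First turn direction: right

Solution:

┌───┬───────┬───────┬─┬───────┬───┐
│A  │↱ ↓    │↱ ↓    │ │↱ → ↓  │↱ ↓│
│ ╶─┘ ╷ ┌───┘ ╷ ╶─┐ ╵ │ ╶─┐ ╶─┘ ╷ │
│↳ → ↑│↓│↱ → ↑│↳ ↓│   │↑ ↰│↳ → ↑│↓│
├─────┤ ╵ ┌───┴─┐ │ ┌─┴─┐ ├───┬─┘ │
│     │↳ ↑│     │↓│ │↱ ↓│↑│   │↓ ↲│
│ ╶─┐ └─┐ ├───╴ │ └─┘ ╷ ╵ ├─╴ │ ╶─┤
│   │   │ │     │↳ → ↑│↳ ↑│   │↳ ↓│
├─┐ ├─┐ └─┤ ┌───┴─┐ ┌─┴───┘ ┌─┴─╴ │
│ │ │ │   │ │     │ │       │↓ ← ↲│
│ │ ╵ ├─┐ ╵ ├─╴ ╷ │ └─╴ ┌───┘ ┌─╴ │
│ │   │ │   │   │ │     │↓ ← ↲│   │
│ ├─╴ │ └───┤ ╶─┤ ├───╴ │ ╶─┬─┘ ┌─┤
│ │   │     │   │ │     │↳ ↓│   │ │
│ ╵ ┌─┘ ┌─┐ └─┐ │ └─┐ ╶─┴─┐ │ ╶─┤ │
│   │   │ │   │ │   │     │↓│   │ │
│ ╶─┤ ┌─┘ └─┐ ╵ ├─┐ └───┐ │ └─┐ ╵ │
│   │ │     │   │ │     │ │↳ ↓│   │
├─┐ │ │ ╶───┴───┤ └───┐ └─┤ ╷ ├─┐ │
│ │ │ │         │     │   │ │↓│ │ │
│ ╵ │ └─┐ ╷ ┌─╴ │ ┌───┴─╴ │ │ │ ╵ │
│   │   │ │ │   │ │       │ │↓│   │
│ ┌─┴─╴ ├─┘ │ ╶─┘ │ ╶─┬───┴─┤ └───┤
│ │     │   │     │   │     │↳ → ↓│
│ │ ╶─┬─┘ ┌─┘ ┌───┼─╴ │ ╷ ╷ └─┬─╴ │
│ │   │   │   │   │   │ │ │   │  ↓│
│ └─╴ │ ╷ └─┐ │ ╷ │ ╶─┴─┘ ├─┐ │ ╷ │
│     │ │   │ │ │ │       │ │ │ │↓│
├─────┘ └─┐ └─┘ │ └───────┘ ╵ ╵ │ │
│         │     │               │B│
└─────────┴─────┴───────────────┴─┘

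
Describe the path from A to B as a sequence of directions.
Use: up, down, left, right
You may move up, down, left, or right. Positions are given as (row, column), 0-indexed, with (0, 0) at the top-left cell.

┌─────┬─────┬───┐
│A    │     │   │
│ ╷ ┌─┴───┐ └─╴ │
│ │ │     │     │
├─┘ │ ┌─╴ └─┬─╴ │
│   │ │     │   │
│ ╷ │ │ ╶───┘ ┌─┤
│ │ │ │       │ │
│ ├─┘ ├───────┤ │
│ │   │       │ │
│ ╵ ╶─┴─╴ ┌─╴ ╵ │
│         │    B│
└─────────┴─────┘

Finding the path and converting it to directions:
Path through cells: (0,0) → (0,1) → (1,1) → (2,1) → (2,0) → (3,0) → (4,0) → (5,0) → (5,1) → (5,2) → (5,3) → (5,4) → (4,4) → (4,5) → (4,6) → (5,6) → (5,7)
Directions: right, down, down, left, down, down, down, right, right, right, right, up, right, right, down, right

Solution:

┌─────┬─────┬───┐
│A ↓  │     │   │
│ ╷ ┌─┴───┐ └─╴ │
│ │↓│     │     │
├─┘ │ ┌─╴ └─┬─╴ │
│↓ ↲│ │     │   │
│ ╷ │ │ ╶───┘ ┌─┤
│↓│ │ │       │ │
│ ├─┘ ├───────┤ │
│↓│   │  ↱ → ↓│ │
│ ╵ ╶─┴─╴ ┌─╴ ╵ │
│↳ → → → ↑│  ↳ B│
└─────────┴─────┘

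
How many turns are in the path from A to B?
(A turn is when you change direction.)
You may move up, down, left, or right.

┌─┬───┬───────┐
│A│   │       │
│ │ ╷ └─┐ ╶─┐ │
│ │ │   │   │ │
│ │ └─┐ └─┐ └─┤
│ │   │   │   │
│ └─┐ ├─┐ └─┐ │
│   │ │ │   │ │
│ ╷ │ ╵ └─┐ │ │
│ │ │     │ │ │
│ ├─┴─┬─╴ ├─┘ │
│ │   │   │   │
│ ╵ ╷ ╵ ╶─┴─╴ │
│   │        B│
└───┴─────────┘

Directions: down, down, down, down, down, down, right, up, right, down, right, right, right, right
Number of turns: 5

Solution:

┌─┬───┬───────┐
│A│   │       │
│ │ ╷ └─┐ ╶─┐ │
│↓│ │   │   │ │
│ │ └─┐ └─┐ └─┤
│↓│   │   │   │
│ └─┐ ├─┐ └─┐ │
│↓  │ │ │   │ │
│ ╷ │ ╵ └─┐ │ │
│↓│ │     │ │ │
│ ├─┴─┬─╴ ├─┘ │
│↓│↱ ↓│   │   │
│ ╵ ╷ ╵ ╶─┴─╴ │
│↳ ↑│↳ → → → B│
└───┴─────────┘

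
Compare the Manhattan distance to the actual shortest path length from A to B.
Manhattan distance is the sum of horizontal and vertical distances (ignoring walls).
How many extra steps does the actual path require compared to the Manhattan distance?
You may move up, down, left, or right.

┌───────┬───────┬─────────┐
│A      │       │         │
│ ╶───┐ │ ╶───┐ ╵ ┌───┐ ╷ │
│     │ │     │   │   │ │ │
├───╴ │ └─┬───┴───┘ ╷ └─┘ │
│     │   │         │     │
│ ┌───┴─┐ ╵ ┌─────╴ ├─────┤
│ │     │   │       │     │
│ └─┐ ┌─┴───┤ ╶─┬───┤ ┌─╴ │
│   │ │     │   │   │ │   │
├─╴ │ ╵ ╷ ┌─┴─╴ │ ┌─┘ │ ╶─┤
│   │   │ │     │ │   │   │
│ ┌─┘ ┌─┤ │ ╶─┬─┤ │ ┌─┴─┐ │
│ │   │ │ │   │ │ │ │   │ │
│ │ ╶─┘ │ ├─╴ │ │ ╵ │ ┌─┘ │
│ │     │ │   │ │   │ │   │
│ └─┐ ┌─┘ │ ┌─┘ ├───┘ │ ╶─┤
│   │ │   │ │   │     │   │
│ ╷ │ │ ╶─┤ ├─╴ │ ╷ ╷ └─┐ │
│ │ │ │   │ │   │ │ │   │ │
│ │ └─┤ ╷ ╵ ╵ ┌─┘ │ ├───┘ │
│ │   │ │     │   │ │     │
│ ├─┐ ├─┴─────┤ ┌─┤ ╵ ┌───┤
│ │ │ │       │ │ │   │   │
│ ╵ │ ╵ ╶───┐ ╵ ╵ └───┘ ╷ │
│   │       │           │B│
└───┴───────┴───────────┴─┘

Manhattan distance: |12 - 0| + |12 - 0| = 24
Actual path length: 34
Extra steps: 34 - 24 = 10

Solution:

┌───────┬───────┬─────────┐
│A      │       │         │
│ ╶───┐ │ ╶───┐ ╵ ┌───┐ ╷ │
│↳ → ↓│ │     │   │   │ │ │
├───╴ │ └─┬───┴───┘ ╷ └─┘ │
│↓ ← ↲│   │         │     │
│ ┌───┴─┐ ╵ ┌─────╴ ├─────┤
│↓│     │   │       │     │
│ └─┐ ┌─┴───┤ ╶─┬───┤ ┌─╴ │
│↳ ↓│ │     │   │   │ │   │
├─╴ │ ╵ ╷ ┌─┴─╴ │ ┌─┘ │ ╶─┤
│↓ ↲│   │ │     │ │   │   │
│ ┌─┘ ┌─┤ │ ╶─┬─┤ │ ┌─┴─┐ │
│↓│   │ │ │   │ │ │ │   │ │
│ │ ╶─┘ │ ├─╴ │ │ ╵ │ ┌─┘ │
│↓│     │ │   │ │   │ │   │
│ └─┐ ┌─┘ │ ┌─┘ ├───┘ │ ╶─┤
│↳ ↓│ │   │ │   │     │   │
│ ╷ │ │ ╶─┤ ├─╴ │ ╷ ╷ └─┐ │
│ │↓│ │   │ │   │ │ │   │ │
│ │ └─┤ ╷ ╵ ╵ ┌─┘ │ ├───┘ │
│ │↳ ↓│ │     │   │ │     │
│ ├─┐ ├─┴─────┤ ┌─┤ ╵ ┌───┤
│ │ │↓│↱ → → ↓│ │ │   │↱ ↓│
│ ╵ │ ╵ ╶───┐ ╵ ╵ └───┘ ╷ │
│   │↳ ↑    │↳ → → → → ↑│B│
└───┴───────┴───────────┴─┘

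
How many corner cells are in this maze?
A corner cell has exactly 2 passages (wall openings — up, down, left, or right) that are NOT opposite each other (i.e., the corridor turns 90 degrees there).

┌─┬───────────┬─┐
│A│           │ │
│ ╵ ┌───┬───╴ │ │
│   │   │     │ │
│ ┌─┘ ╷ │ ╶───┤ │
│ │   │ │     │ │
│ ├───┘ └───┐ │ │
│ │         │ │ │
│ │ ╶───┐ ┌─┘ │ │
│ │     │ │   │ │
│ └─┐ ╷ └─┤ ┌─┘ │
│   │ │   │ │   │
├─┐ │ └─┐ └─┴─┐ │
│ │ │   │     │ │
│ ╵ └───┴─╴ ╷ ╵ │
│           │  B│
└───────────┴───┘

Counting corner cells (2 non-opposite passages):
Total corners: 26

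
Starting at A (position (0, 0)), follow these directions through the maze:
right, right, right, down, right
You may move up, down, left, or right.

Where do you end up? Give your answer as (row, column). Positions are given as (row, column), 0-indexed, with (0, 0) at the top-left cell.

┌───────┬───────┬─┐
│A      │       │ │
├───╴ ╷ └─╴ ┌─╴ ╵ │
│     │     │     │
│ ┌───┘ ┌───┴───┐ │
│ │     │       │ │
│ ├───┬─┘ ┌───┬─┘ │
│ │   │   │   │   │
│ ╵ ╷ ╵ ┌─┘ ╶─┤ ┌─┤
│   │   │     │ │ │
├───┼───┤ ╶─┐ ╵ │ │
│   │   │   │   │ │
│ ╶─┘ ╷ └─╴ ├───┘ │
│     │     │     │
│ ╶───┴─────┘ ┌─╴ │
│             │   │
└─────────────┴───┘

Following directions step by step:
Start: (0, 0)
  right: (0, 0) → (0, 1)
  right: (0, 1) → (0, 2)
  right: (0, 2) → (0, 3)
  down: (0, 3) → (1, 3)
  right: (1, 3) → (1, 4)
Final position: (1, 4)

Path taken:

┌───────┬───────┬─┐
│A → → ↓│       │ │
├───╴ ╷ └─╴ ┌─╴ ╵ │
│     │↳ B  │     │
│ ┌───┘ ┌───┴───┐ │
│ │     │       │ │
│ ├───┬─┘ ┌───┬─┘ │
│ │   │   │   │   │
│ ╵ ╷ ╵ ┌─┘ ╶─┤ ┌─┤
│   │   │     │ │ │
├───┼───┤ ╶─┐ ╵ │ │
│   │   │   │   │ │
│ ╶─┘ ╷ └─╴ ├───┘ │
│     │     │     │
│ ╶───┴─────┘ ┌─╴ │
│             │   │
└─────────────┴───┘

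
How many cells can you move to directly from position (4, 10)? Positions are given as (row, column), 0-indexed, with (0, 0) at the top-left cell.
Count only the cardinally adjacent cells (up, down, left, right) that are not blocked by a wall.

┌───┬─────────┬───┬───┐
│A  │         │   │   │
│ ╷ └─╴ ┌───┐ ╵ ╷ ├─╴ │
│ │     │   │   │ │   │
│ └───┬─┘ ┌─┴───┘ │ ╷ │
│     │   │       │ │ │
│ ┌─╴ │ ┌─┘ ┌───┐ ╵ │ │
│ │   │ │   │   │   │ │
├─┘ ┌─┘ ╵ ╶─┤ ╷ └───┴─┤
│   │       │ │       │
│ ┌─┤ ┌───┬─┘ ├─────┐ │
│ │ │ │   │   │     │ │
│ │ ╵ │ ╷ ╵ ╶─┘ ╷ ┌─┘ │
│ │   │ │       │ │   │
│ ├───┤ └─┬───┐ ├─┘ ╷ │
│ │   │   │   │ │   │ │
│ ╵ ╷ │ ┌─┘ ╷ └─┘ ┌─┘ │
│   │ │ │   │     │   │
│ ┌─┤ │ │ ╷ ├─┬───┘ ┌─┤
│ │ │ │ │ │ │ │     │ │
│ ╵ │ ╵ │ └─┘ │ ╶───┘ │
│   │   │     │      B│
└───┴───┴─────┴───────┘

Checking passable neighbors of (4, 10):
Neighbors: (5, 10), (4, 9)
Count: 2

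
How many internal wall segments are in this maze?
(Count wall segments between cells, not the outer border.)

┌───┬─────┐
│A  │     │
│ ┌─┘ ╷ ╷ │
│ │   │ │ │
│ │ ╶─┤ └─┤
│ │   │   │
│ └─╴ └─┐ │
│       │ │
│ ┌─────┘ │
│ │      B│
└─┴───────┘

Counting internal wall segments:
Total internal walls: 16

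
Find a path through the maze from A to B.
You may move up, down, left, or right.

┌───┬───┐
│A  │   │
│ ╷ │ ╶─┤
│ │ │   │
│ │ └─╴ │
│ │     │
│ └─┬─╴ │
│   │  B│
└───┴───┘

Finding the shortest path through the maze:
Path length: 6 steps
Directions: right → down → down → right → right → down

Solution:

┌───┬───┐
│A ↓│   │
│ ╷ │ ╶─┤
│ │↓│   │
│ │ └─╴ │
│ │↳ → ↓│
│ └─┬─╴ │
│   │  B│
└───┴───┘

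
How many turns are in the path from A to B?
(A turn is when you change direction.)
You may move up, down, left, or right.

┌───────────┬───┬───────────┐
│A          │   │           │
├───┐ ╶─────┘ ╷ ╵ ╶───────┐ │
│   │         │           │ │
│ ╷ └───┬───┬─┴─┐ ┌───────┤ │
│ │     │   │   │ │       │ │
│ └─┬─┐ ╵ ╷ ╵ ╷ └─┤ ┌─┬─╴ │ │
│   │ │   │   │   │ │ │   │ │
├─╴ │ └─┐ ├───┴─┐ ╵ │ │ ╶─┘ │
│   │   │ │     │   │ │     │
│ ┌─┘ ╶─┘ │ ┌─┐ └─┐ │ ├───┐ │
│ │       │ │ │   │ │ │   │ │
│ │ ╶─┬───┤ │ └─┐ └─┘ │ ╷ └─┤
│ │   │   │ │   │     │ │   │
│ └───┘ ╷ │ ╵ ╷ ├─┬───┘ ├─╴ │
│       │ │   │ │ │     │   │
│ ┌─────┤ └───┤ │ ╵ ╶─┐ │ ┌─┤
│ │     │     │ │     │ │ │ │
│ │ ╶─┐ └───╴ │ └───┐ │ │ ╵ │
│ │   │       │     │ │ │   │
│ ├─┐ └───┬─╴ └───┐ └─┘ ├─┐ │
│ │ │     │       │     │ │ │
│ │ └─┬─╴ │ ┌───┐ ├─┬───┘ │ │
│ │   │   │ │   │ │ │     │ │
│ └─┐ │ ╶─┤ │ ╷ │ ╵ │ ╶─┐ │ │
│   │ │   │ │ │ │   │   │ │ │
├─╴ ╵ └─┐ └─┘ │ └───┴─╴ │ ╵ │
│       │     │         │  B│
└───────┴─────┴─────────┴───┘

Directions: right, right, down, right, right, right, right, up, right, down, right, up, right, right, right, right, right, down, down, down, down, left, left, up, right, up, left, left, left, down, down, left, up, left, up, left, down, left, up, left, down, left, up, left, left, up, left, down, down, right, down, left, down, down, down, right, right, right, up, right, down, down, right, right, down, left, left, left, up, left, left, down, right, down, right, right, down, left, down, right, down, right, right, up, up, right, down, down, right, right, right, right, up, left, up, right, right, down, down, right
Number of turns: 64

Solution:

┌───────────┬───┬───────────┐
│A → ↓      │↱ ↓│↱ → → → → ↓│
├───┐ ╶─────┘ ╷ ╵ ╶───────┐ │
│↓ ↰│↳ → → → ↑│↳ ↑        │↓│
│ ╷ └───┬───┬─┴─┐ ┌───────┤ │
│↓│↑ ← ↰│↓ ↰│↓ ↰│ │↓ ← ← ↰│↓│
│ └─┬─┐ ╵ ╷ ╵ ╷ └─┤ ┌─┬─╴ │ │
│↳ ↓│ │↑ ↲│↑ ↲│↑ ↰│↓│ │↱ ↑│↓│
├─╴ │ └─┐ ├───┴─┐ ╵ │ │ ╶─┘ │
│↓ ↲│   │ │     │↑ ↲│ │↑ ← ↲│
│ ┌─┘ ╶─┘ │ ┌─┐ └─┐ │ ├───┐ │
│↓│       │ │ │   │ │ │   │ │
│ │ ╶─┬───┤ │ └─┐ └─┘ │ ╷ └─┤
│↓│   │↱ ↓│ │   │     │ │   │
│ └───┘ ╷ │ ╵ ╷ ├─┬───┘ ├─╴ │
│↳ → → ↑│↓│   │ │ │     │   │
│ ┌─────┤ └───┤ │ ╵ ╶─┐ │ ┌─┤
│ │↓ ← ↰│↳ → ↓│ │     │ │ │ │
│ │ ╶─┐ └───╴ │ └───┐ │ │ ╵ │
│ │↳ ↓│↑ ← ← ↲│     │ │ │   │
│ ├─┐ └───┬─╴ └───┐ └─┘ ├─┐ │
│ │ │↳ → ↓│       │     │ │ │
│ │ └─┬─╴ │ ┌───┐ ├─┬───┘ │ │
│ │   │↓ ↲│ │↱ ↓│ │ │↱ → ↓│ │
│ └─┐ │ ╶─┤ │ ╷ │ ╵ │ ╶─┐ │ │
│   │ │↳ ↓│ │↑│↓│   │↑ ↰│↓│ │
├─╴ ╵ └─┐ └─┘ │ └───┴─╴ │ ╵ │
│       │↳ → ↑│↳ → → → ↑│↳ B│
└───────┴─────┴─────────┴───┘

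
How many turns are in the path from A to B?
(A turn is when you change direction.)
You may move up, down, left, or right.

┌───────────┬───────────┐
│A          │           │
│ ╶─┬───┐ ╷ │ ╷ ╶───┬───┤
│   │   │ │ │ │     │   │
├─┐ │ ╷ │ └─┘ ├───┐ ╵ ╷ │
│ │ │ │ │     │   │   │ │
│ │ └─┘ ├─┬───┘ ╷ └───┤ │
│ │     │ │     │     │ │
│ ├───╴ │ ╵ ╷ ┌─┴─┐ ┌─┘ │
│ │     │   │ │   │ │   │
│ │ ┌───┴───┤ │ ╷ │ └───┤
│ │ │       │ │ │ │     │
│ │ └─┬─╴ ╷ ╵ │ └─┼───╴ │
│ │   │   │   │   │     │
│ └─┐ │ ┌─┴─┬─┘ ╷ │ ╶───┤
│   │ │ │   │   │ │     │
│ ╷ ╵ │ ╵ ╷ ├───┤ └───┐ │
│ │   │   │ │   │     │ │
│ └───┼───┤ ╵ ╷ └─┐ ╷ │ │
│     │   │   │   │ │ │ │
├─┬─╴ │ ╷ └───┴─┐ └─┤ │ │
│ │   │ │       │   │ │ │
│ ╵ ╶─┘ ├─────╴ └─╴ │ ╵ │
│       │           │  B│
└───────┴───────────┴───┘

Directions: down, right, down, down, right, right, down, left, left, down, down, right, down, down, left, up, left, down, down, right, right, down, left, down, right, right, up, up, right, down, right, right, right, down, right, right, up, left, up, left, up, left, down, left, up, up, left, down, left, up, up, right, up, right, down, right, up, up, up, right, up, right, down, right, down, down, right, right, down, left, left, down, right, right, down, down, down, down
Number of turns: 54

Solution:

┌───────────┬───────────┐
│A          │           │
│ ╶─┬───┐ ╷ │ ╷ ╶───┬───┤
│↳ ↓│   │ │ │ │     │   │
├─┐ │ ╷ │ └─┘ ├───┐ ╵ ╷ │
│ │↓│ │ │     │↱ ↓│   │ │
│ │ └─┘ ├─┬───┘ ╷ └───┤ │
│ │↳ → ↓│ │  ↱ ↑│↳ ↓  │ │
│ ├───╴ │ ╵ ╷ ┌─┴─┐ ┌─┘ │
│ │↓ ← ↲│   │↑│   │↓│   │
│ │ ┌───┴───┤ │ ╷ │ └───┤
│ │↓│    ↱ ↓│↑│ │ │↳ → ↓│
│ │ └─┬─╴ ╷ ╵ │ └─┼───╴ │
│ │↳ ↓│↱ ↑│↳ ↑│   │↓ ← ↲│
│ └─┐ │ ┌─┴─┬─┘ ╷ │ ╶───┤
│↓ ↰│↓│↑│↓ ↰│   │ │↳ → ↓│
│ ╷ ╵ │ ╵ ╷ ├───┤ └───┐ │
│↓│↑ ↲│↑ ↲│↑│↓ ↰│     │↓│
│ └───┼───┤ ╵ ╷ └─┐ ╷ │ │
│↳ → ↓│↱ ↓│↑ ↲│↑ ↰│ │ │↓│
├─┬─╴ │ ╷ └───┴─┐ └─┤ │ │
│ │↓ ↲│↑│↳ → → ↓│↑ ↰│ │↓│
│ ╵ ╶─┘ ├─────╴ └─╴ │ ╵ │
│  ↳ → ↑│      ↳ → ↑│  B│
└───────┴───────────┴───┘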